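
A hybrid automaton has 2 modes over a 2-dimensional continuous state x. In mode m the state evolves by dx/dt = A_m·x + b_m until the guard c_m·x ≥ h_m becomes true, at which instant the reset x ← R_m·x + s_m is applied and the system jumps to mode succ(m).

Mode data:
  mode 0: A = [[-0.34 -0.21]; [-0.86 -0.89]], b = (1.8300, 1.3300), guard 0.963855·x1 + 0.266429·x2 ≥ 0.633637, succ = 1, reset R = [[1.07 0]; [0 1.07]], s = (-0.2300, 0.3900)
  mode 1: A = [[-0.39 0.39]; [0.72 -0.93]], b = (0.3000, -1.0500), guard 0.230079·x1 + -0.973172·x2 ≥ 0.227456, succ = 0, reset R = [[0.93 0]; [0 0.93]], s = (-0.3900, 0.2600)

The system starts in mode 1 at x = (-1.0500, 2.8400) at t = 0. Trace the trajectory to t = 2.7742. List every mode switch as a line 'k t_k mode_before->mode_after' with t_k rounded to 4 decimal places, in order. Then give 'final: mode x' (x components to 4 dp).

Mode 1: guard c·x = 0.2275 hit at Δt = 1.4581 (t = 1.4581), x⁻ = (0.0668, -0.2179) → reset → x⁺ = (-0.3279, 0.0573), jump to mode 0
Mode 0: guard c·x = 0.6336 hit at Δt = 0.4889 (t = 1.9470), x⁻ = (0.5145, 0.5169) → reset → x⁺ = (0.3205, 0.9431), jump to mode 1
Mode 1: flow for 0.8272 to horizon, guard not reached → x = (0.5530, 0.0309)

1 1.4581 1->0
2 1.9470 0->1
final: 1 0.5530 0.0309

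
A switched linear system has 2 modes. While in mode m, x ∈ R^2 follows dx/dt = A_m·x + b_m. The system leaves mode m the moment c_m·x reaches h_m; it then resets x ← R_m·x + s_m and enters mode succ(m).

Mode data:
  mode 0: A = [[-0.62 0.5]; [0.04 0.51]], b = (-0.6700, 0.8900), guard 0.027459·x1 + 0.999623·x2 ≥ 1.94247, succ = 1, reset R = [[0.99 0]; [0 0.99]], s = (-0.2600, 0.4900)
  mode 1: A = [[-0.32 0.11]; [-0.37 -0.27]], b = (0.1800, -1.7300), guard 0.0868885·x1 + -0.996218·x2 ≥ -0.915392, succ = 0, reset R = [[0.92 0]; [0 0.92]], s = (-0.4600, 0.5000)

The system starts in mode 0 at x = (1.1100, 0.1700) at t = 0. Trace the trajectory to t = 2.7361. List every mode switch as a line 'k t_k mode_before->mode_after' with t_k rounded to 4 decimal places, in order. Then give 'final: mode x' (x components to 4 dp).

1 1.2547 0->1
2 1.8981 1->0
3 2.2313 0->1
final: 1 -0.1186 1.3309

Mode 0: guard c·x = 1.9425 hit at Δt = 1.2547 (t = 1.2547), x⁻ = (0.3939, 1.9324) → reset → x⁺ = (0.1300, 2.4031), jump to mode 1
Mode 1: guard c·x = -0.9154 hit at Δt = 0.6434 (t = 1.8981), x⁻ = (0.3149, 0.9463) → reset → x⁺ = (-0.1703, 1.3706), jump to mode 0
Mode 0: guard c·x = 1.9425 hit at Δt = 0.3332 (t = 2.2313), x⁻ = (-0.0904, 1.9457) → reset → x⁺ = (-0.3495, 2.4162), jump to mode 1
Mode 1: flow for 0.5048 to horizon, guard not reached → x = (-0.1186, 1.3309)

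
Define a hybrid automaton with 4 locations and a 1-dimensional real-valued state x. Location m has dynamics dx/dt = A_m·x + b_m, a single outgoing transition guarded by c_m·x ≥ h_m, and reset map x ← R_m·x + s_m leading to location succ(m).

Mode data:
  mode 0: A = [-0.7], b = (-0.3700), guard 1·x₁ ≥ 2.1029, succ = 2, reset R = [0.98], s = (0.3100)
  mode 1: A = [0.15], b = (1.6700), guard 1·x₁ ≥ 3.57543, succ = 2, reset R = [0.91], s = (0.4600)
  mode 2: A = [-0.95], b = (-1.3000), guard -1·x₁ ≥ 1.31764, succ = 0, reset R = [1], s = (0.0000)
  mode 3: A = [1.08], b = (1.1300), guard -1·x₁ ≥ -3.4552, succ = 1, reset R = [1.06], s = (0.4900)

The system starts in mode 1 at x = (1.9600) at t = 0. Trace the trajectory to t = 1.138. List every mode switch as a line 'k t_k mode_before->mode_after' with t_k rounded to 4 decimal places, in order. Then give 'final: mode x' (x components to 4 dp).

Mode 1: guard c·x = 3.5754 hit at Δt = 0.7756 (t = 0.7756), x⁻ = (3.5754) → reset → x⁺ = (3.7136), jump to mode 2
Mode 2: flow for 0.3624 to horizon, guard not reached → x = (2.2334)

1 0.7756 1->2
final: 2 2.2334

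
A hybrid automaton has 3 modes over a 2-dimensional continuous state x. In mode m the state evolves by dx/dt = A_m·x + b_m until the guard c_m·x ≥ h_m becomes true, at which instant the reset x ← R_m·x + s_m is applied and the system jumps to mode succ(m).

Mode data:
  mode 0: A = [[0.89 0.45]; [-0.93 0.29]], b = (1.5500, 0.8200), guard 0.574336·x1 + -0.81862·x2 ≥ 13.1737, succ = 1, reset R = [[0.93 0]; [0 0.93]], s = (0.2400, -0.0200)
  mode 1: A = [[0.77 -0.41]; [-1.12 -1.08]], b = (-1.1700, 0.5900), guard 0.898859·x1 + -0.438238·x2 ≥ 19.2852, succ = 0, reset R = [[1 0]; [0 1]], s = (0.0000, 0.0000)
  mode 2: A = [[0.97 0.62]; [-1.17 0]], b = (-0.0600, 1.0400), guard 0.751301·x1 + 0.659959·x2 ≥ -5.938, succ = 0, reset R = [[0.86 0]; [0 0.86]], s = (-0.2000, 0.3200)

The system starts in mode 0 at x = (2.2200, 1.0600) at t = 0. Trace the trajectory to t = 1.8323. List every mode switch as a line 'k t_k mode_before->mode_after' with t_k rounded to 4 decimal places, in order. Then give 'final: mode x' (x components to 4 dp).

1 1.5085 0->1
final: 1 15.4621 -8.9799

Mode 0: guard c·x = 13.1737 hit at Δt = 1.5085 (t = 1.5085), x⁻ = (12.0557, -7.6344) → reset → x⁺ = (11.4518, -7.1200), jump to mode 1
Mode 1: flow for 0.3238 to horizon, guard not reached → x = (15.4621, -8.9799)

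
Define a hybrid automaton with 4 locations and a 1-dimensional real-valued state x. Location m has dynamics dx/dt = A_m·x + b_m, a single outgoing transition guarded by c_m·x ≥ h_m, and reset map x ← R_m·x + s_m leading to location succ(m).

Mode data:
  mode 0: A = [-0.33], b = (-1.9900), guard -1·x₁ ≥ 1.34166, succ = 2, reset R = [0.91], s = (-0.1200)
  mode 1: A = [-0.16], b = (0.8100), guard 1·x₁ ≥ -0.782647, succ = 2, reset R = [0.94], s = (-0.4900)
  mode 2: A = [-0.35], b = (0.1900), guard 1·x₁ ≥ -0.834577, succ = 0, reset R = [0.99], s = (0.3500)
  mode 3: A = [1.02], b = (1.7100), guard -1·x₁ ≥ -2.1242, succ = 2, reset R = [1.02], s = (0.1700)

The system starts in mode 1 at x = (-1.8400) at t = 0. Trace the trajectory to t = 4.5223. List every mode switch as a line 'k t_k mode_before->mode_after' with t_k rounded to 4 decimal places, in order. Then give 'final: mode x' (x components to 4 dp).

1 1.0392 1->2
2 1.7533 2->0
3 2.2666 0->2
4 3.1610 2->0
5 3.6743 0->2
final: 2 -0.8572

Mode 1: guard c·x = -0.7826 hit at Δt = 1.0392 (t = 1.0392), x⁻ = (-0.7826) → reset → x⁺ = (-1.2257), jump to mode 2
Mode 2: guard c·x = -0.8346 hit at Δt = 0.7141 (t = 1.7533), x⁻ = (-0.8346) → reset → x⁺ = (-0.4762), jump to mode 0
Mode 0: guard c·x = 1.3417 hit at Δt = 0.5133 (t = 2.2666), x⁻ = (-1.3417) → reset → x⁺ = (-1.3409), jump to mode 2
Mode 2: guard c·x = -0.8346 hit at Δt = 0.8944 (t = 3.1610), x⁻ = (-0.8346) → reset → x⁺ = (-0.4762), jump to mode 0
Mode 0: guard c·x = 1.3417 hit at Δt = 0.5133 (t = 3.6743), x⁻ = (-1.3417) → reset → x⁺ = (-1.3409), jump to mode 2
Mode 2: flow for 0.8480 to horizon, guard not reached → x = (-0.8572)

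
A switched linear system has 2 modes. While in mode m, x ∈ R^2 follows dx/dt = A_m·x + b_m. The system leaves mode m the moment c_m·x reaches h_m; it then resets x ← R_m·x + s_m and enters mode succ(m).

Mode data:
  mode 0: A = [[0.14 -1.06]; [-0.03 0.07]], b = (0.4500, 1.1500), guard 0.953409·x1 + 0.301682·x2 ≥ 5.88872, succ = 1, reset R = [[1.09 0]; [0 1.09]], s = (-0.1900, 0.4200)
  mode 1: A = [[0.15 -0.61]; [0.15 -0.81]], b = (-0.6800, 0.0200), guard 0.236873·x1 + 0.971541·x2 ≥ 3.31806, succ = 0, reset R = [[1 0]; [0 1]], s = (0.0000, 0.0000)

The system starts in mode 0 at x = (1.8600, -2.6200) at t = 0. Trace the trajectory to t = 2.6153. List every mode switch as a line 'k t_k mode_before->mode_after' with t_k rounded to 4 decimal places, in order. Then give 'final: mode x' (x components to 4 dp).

Mode 0: guard c·x = 5.8887 hit at Δt = 1.5159 (t = 1.5159), x⁻ = (6.5813, -1.2793) → reset → x⁺ = (6.9836, -0.9744), jump to mode 1
Mode 1: flow for 1.0994 to horizon, guard not reached → x = (7.5695, 0.4211)

1 1.5159 0->1
final: 1 7.5695 0.4211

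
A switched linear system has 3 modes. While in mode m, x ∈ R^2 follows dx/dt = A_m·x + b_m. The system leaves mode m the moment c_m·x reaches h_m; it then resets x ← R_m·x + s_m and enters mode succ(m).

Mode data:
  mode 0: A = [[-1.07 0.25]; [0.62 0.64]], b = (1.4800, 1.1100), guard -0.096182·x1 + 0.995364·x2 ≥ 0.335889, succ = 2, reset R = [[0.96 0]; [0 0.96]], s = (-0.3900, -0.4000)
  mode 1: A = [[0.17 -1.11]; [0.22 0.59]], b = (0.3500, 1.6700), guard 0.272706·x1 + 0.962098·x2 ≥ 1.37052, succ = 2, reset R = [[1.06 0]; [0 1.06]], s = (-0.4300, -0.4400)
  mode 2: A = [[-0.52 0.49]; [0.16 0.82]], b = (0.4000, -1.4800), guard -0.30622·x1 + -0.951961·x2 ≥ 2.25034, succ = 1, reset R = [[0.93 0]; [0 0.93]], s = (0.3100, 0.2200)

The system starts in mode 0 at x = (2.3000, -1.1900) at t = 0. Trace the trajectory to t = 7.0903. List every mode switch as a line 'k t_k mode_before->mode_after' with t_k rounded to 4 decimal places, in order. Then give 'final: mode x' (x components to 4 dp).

Mode 0: guard c·x = 0.3359 hit at Δt = 0.8210 (t = 0.8210), x⁻ = (1.7271, 0.5043) → reset → x⁺ = (1.2680, 0.0842), jump to mode 2
Mode 2: guard c·x = 2.2503 hit at Δt = 1.2233 (t = 2.0443), x⁻ = (0.5298, -2.5343) → reset → x⁺ = (0.8027, -2.1369), jump to mode 1
Mode 1: guard c·x = 1.3705 hit at Δt = 1.5392 (t = 3.5835), x⁻ = (4.1365, 0.2520) → reset → x⁺ = (3.9547, -0.1729), jump to mode 2
Mode 2: guard c·x = 2.2503 hit at Δt = 1.3306 (t = 4.9141), x⁻ = (1.6985, -2.9103) → reset → x⁺ = (1.8896, -2.4865), jump to mode 1
Mode 1: guard c·x = 1.3705 hit at Δt = 1.3962 (t = 6.3103), x⁻ = (5.8515, -0.2341) → reset → x⁺ = (5.7725, -0.6881), jump to mode 2
Mode 2: flow for 0.7800 to horizon, guard not reached → x = (3.6847, -2.0800)

1 0.8210 0->2
2 2.0443 2->1
3 3.5835 1->2
4 4.9141 2->1
5 6.3103 1->2
final: 2 3.6847 -2.0800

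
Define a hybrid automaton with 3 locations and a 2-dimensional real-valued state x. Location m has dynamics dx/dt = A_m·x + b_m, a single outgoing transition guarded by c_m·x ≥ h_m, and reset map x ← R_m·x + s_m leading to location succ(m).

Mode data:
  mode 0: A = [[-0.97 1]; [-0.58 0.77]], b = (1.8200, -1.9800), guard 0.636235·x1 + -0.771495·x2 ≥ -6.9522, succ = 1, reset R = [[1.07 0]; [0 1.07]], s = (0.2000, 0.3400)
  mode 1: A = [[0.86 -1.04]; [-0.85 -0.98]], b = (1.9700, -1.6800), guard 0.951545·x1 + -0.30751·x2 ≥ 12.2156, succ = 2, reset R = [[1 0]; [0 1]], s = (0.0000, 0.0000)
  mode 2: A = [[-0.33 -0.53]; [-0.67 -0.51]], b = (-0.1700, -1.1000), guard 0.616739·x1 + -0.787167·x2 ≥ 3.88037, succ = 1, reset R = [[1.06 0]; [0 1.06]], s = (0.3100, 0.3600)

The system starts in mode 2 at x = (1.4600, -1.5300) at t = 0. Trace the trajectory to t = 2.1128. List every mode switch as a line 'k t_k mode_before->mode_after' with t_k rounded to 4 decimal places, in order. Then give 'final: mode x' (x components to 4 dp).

1 1.5336 2->1
final: 1 8.6717 -4.5621

Mode 2: guard c·x = 3.8804 hit at Δt = 1.5336 (t = 1.5336), x⁻ = (2.2426, -3.1725) → reset → x⁺ = (2.6871, -3.0029), jump to mode 1
Mode 1: flow for 0.5792 to horizon, guard not reached → x = (8.6717, -4.5621)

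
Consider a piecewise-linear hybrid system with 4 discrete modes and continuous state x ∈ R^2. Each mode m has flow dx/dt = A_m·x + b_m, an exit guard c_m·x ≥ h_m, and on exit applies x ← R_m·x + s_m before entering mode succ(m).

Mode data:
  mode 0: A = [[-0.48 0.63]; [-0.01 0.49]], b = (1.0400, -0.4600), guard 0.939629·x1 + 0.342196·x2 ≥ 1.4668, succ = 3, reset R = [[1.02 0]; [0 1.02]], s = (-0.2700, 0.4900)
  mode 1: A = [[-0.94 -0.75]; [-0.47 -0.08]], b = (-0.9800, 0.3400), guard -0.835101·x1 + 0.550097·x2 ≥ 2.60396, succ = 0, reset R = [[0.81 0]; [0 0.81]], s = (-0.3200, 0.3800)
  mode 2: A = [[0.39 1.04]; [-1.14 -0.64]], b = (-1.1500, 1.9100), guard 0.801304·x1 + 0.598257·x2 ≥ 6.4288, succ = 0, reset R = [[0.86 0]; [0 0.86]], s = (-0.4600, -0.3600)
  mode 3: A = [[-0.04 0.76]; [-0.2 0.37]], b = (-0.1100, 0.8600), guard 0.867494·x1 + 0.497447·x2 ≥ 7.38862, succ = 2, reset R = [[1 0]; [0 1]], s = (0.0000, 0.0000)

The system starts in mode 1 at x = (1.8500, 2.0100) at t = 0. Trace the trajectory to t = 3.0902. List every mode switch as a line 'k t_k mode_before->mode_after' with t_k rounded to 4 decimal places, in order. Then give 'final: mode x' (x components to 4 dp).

Mode 1: guard c·x = 2.6040 hit at Δt = 1.4582 (t = 1.4582), x⁻ = (-1.5418, 2.3931) → reset → x⁺ = (-1.5688, 2.3184), jump to mode 0
Mode 0: guard c·x = 1.4668 hit at Δt = 0.7124 (t = 2.1706), x⁻ = (0.5051, 2.8995) → reset → x⁺ = (0.2452, 3.4475), jump to mode 3
Mode 3: flow for 0.9196 to horizon, guard not reached → x = (3.1867, 5.4527)

1 1.4582 1->0
2 2.1706 0->3
final: 3 3.1867 5.4527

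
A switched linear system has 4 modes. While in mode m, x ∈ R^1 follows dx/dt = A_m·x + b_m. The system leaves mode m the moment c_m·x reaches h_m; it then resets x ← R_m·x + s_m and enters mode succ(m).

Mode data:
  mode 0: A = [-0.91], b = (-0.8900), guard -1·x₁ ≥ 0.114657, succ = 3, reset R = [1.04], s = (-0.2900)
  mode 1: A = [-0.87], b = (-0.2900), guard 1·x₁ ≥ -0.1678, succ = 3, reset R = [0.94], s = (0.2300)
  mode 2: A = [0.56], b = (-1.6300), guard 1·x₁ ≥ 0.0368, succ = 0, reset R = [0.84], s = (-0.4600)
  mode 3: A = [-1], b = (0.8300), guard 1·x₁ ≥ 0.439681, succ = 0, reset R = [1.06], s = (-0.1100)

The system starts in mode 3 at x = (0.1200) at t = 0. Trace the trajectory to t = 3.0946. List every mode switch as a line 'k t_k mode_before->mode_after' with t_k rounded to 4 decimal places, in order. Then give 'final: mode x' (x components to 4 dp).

1 0.5983 3->0
2 1.0765 0->3
3 2.2318 3->0
4 2.7100 0->3
final: 3 -0.0136

Mode 3: guard c·x = 0.4397 hit at Δt = 0.5983 (t = 0.5983), x⁻ = (0.4397) → reset → x⁺ = (0.3561), jump to mode 0
Mode 0: guard c·x = 0.1147 hit at Δt = 0.4782 (t = 1.0765), x⁻ = (-0.1147) → reset → x⁺ = (-0.4092), jump to mode 3
Mode 3: guard c·x = 0.4397 hit at Δt = 1.1553 (t = 2.2318), x⁻ = (0.4397) → reset → x⁺ = (0.3561), jump to mode 0
Mode 0: guard c·x = 0.1147 hit at Δt = 0.4782 (t = 2.7100), x⁻ = (-0.1147) → reset → x⁺ = (-0.4092), jump to mode 3
Mode 3: flow for 0.3846 to horizon, guard not reached → x = (-0.0136)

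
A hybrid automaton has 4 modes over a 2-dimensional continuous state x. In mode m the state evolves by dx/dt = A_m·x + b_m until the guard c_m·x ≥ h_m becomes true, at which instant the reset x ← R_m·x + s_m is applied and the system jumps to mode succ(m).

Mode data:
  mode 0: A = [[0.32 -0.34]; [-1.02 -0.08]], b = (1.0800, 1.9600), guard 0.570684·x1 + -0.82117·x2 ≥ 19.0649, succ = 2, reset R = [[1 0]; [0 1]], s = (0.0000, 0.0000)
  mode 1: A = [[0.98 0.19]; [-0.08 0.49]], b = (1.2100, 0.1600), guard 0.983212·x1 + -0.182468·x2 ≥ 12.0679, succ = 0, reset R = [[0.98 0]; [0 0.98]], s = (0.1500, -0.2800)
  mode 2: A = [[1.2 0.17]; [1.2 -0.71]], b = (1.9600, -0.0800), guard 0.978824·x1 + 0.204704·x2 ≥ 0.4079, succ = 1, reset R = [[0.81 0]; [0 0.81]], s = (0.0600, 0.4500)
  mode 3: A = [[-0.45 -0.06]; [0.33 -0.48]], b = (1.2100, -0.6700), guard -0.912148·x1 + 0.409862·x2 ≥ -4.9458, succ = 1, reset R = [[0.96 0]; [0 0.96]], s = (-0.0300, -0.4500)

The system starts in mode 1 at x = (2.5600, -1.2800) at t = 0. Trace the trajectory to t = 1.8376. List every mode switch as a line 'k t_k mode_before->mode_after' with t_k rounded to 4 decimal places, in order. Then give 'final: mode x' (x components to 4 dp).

1 1.3232 1->0
final: 0 15.4366 -9.0006

Mode 1: guard c·x = 12.0679 hit at Δt = 1.3232 (t = 1.3232), x⁻ = (11.7164, -3.0045) → reset → x⁺ = (11.6320, -3.2244), jump to mode 0
Mode 0: flow for 0.5144 to horizon, guard not reached → x = (15.4366, -9.0006)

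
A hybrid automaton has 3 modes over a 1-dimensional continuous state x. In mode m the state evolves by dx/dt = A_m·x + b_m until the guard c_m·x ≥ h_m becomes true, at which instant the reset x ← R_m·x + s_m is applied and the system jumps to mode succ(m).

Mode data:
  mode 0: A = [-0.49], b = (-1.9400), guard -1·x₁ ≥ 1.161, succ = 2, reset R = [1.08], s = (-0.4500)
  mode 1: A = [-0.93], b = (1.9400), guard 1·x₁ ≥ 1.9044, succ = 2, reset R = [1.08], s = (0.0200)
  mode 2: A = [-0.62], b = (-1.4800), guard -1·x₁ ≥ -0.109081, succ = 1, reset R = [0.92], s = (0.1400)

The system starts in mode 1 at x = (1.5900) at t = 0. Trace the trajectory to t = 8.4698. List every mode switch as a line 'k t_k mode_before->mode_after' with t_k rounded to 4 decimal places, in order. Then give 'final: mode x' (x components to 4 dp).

1 1.0803 1->2
2 2.0178 2->1
3 4.5110 1->2
4 5.4485 2->1
5 7.9417 1->2
final: 2 0.8304

Mode 1: guard c·x = 1.9044 hit at Δt = 1.0803 (t = 1.0803), x⁻ = (1.9044) → reset → x⁺ = (2.0768), jump to mode 2
Mode 2: guard c·x = -0.1091 hit at Δt = 0.9375 (t = 2.0178), x⁻ = (0.1091) → reset → x⁺ = (0.2404), jump to mode 1
Mode 1: guard c·x = 1.9044 hit at Δt = 2.4932 (t = 4.5110), x⁻ = (1.9044) → reset → x⁺ = (2.0768), jump to mode 2
Mode 2: guard c·x = -0.1091 hit at Δt = 0.9375 (t = 5.4485), x⁻ = (0.1091) → reset → x⁺ = (0.2404), jump to mode 1
Mode 1: guard c·x = 1.9044 hit at Δt = 2.4932 (t = 7.9417), x⁻ = (1.9044) → reset → x⁺ = (2.0768), jump to mode 2
Mode 2: flow for 0.5281 to horizon, guard not reached → x = (0.8304)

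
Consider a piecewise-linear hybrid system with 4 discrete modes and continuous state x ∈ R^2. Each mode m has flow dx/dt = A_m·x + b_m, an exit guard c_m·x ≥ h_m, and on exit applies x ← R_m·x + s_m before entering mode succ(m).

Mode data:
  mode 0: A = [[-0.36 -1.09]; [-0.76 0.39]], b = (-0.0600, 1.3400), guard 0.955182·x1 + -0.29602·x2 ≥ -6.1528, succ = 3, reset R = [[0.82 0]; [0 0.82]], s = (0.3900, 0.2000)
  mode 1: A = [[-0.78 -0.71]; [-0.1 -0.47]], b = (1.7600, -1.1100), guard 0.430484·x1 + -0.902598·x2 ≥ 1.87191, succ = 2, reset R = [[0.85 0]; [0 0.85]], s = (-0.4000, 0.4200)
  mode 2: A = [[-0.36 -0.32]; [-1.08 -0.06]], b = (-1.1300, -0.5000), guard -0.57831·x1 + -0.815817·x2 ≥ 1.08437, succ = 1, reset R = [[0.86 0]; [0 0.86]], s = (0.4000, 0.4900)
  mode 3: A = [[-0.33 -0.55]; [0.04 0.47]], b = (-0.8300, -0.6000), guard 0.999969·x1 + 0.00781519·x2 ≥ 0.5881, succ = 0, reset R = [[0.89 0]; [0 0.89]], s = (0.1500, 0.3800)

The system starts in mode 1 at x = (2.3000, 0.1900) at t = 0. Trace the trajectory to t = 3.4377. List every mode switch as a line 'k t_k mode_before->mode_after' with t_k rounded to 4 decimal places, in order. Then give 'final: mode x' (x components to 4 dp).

Mode 1: guard c·x = 1.8719 hit at Δt = 0.9260 (t = 0.9260), x⁻ = (2.4881, -0.8872) → reset → x⁺ = (1.7149, -0.3341), jump to mode 2
Mode 2: guard c·x = 1.0844 hit at Δt = 0.8911 (t = 1.8171), x⁻ = (0.6754, -1.8079) → reset → x⁺ = (0.9808, -1.0648), jump to mode 1
Mode 1: guard c·x = 1.8719 hit at Δt = 0.3755 (t = 2.1926), x⁻ = (1.5821, -1.3194) → reset → x⁺ = (0.9447, -0.7015), jump to mode 2
Mode 2: guard c·x = 1.0844 hit at Δt = 0.7621 (t = 2.9547), x⁻ = (0.2126, -1.4799) → reset → x⁺ = (0.5828, -0.7827), jump to mode 1
Mode 1: flow for 0.4830 to horizon, guard not reached → x = (1.3882, -1.1473)

1 0.9260 1->2
2 1.8171 2->1
3 2.1926 1->2
4 2.9547 2->1
final: 1 1.3882 -1.1473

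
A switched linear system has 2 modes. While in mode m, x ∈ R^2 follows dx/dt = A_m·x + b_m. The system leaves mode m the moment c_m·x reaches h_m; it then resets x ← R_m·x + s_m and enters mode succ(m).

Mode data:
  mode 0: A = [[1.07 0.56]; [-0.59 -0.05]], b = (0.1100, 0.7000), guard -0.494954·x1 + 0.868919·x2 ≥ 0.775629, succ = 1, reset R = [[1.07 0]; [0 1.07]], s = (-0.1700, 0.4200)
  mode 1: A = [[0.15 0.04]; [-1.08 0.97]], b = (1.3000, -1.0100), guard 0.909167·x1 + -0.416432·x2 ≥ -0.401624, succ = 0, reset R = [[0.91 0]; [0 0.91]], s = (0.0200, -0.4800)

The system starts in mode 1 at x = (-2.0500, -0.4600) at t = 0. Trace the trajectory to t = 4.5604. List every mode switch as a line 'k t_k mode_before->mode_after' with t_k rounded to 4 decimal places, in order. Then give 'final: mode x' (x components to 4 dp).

1 1.4338 1->0
2 2.2396 0->1
3 3.4203 1->0
final: 0 2.7475 0.9186

Mode 1: guard c·x = -0.4016 hit at Δt = 1.4338 (t = 1.4338), x⁻ = (-0.4698, -0.0613) → reset → x⁺ = (-0.4075, -0.5358), jump to mode 0
Mode 0: guard c·x = 0.7756 hit at Δt = 0.8058 (t = 2.2396), x⁻ = (-0.9484, 0.3524) → reset → x⁺ = (-1.1848, 0.7971), jump to mode 1
Mode 1: guard c·x = -0.4016 hit at Δt = 1.1807 (t = 3.4203), x⁻ = (0.3323, 1.6899) → reset → x⁺ = (0.3224, 1.0578), jump to mode 0
Mode 0: flow for 1.1401 to horizon, guard not reached → x = (2.7475, 0.9186)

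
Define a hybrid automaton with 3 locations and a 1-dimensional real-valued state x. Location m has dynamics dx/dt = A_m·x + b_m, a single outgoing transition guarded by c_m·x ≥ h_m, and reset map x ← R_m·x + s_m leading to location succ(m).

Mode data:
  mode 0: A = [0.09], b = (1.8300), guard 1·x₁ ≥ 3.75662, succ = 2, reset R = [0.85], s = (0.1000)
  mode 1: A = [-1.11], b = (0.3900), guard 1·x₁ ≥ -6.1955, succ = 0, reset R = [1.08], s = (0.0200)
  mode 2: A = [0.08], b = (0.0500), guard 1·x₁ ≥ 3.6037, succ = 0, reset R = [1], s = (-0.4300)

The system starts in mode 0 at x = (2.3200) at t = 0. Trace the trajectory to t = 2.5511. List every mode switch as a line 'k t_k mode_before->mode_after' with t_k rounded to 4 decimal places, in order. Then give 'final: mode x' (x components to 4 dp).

1 0.6832 0->2
2 1.6367 2->0
3 1.9089 0->2
final: 2 3.4997

Mode 0: guard c·x = 3.7566 hit at Δt = 0.6832 (t = 0.6832), x⁻ = (3.7566) → reset → x⁺ = (3.2931), jump to mode 2
Mode 2: guard c·x = 3.6037 hit at Δt = 0.9535 (t = 1.6367), x⁻ = (3.6037) → reset → x⁺ = (3.1737), jump to mode 0
Mode 0: guard c·x = 3.7566 hit at Δt = 0.2722 (t = 1.9089), x⁻ = (3.7566) → reset → x⁺ = (3.2931), jump to mode 2
Mode 2: flow for 0.6422 to horizon, guard not reached → x = (3.4997)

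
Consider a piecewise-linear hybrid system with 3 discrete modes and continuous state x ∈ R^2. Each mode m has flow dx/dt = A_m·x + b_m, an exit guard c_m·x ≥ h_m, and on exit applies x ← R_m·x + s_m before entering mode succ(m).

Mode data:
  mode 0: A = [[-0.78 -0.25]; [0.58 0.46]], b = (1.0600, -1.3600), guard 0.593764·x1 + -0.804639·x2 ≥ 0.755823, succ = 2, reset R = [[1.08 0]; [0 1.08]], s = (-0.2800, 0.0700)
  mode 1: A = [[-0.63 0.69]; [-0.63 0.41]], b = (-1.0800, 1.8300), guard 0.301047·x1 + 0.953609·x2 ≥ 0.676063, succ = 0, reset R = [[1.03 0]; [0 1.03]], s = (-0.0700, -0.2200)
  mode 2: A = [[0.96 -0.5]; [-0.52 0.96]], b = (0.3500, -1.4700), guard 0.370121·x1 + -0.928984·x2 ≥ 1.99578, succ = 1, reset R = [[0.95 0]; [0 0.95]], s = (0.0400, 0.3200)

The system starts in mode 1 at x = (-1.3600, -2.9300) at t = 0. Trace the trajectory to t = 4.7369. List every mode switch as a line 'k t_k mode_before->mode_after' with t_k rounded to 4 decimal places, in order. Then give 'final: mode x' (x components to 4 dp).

1 1.5595 1->0
2 2.6925 0->2
3 3.0936 2->1
4 4.3952 1->0
final: 0 -0.6951 0.3252

Mode 1: guard c·x = 0.6761 hit at Δt = 1.5595 (t = 1.5595), x⁻ = (-2.0726, 1.3633) → reset → x⁺ = (-2.2048, 1.1842), jump to mode 0
Mode 0: guard c·x = 0.7558 hit at Δt = 1.1330 (t = 2.6925), x⁻ = (-0.0965, -1.0105) → reset → x⁺ = (-0.3842, -1.0214), jump to mode 2
Mode 2: guard c·x = 1.9958 hit at Δt = 0.4011 (t = 3.0936), x⁻ = (-0.0238, -2.1578) → reset → x⁺ = (0.0174, -1.7299), jump to mode 1
Mode 1: guard c·x = 0.6761 hit at Δt = 1.3016 (t = 4.3952), x⁻ = (-1.1597, 1.0751) → reset → x⁺ = (-1.2645, 0.8873), jump to mode 0
Mode 0: flow for 0.3417 to horizon, guard not reached → x = (-0.6951, 0.3252)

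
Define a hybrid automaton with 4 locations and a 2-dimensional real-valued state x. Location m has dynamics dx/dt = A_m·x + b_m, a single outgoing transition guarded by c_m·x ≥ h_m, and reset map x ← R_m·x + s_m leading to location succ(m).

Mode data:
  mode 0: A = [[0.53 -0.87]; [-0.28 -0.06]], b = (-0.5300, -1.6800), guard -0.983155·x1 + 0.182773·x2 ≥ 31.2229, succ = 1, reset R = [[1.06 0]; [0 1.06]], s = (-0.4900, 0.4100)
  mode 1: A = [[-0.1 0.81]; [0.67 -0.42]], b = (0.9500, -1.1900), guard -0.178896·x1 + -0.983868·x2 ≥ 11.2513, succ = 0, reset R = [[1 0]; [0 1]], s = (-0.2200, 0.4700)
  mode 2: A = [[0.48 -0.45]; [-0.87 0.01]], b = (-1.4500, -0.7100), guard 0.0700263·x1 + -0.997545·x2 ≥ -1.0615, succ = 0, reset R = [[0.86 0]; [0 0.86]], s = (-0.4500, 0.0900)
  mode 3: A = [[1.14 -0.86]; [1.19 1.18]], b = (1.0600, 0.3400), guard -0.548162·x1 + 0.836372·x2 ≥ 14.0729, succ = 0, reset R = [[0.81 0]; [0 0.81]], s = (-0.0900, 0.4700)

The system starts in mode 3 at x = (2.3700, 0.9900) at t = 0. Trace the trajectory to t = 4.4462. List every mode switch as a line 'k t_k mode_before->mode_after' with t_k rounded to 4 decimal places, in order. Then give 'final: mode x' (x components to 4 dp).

1 1.3107 3->0
2 2.8132 0->1
3 4.0512 1->0
final: 0 -27.2222 -4.4394

Mode 3: guard c·x = 14.0729 hit at Δt = 1.3107 (t = 1.3107), x⁻ = (0.0937, 16.8876) → reset → x⁺ = (-0.0141, 14.1489), jump to mode 0
Mode 0: guard c·x = 31.2229 hit at Δt = 1.5025 (t = 2.8132), x⁻ = (-28.8583, 15.5969) → reset → x⁺ = (-31.0798, 16.9428), jump to mode 1
Mode 1: guard c·x = 11.2513 hit at Δt = 1.2380 (t = 4.0512), x⁻ = (-23.4205, -7.1772) → reset → x⁺ = (-23.6405, -6.7072), jump to mode 0
Mode 0: flow for 0.3950 to horizon, guard not reached → x = (-27.2222, -4.4394)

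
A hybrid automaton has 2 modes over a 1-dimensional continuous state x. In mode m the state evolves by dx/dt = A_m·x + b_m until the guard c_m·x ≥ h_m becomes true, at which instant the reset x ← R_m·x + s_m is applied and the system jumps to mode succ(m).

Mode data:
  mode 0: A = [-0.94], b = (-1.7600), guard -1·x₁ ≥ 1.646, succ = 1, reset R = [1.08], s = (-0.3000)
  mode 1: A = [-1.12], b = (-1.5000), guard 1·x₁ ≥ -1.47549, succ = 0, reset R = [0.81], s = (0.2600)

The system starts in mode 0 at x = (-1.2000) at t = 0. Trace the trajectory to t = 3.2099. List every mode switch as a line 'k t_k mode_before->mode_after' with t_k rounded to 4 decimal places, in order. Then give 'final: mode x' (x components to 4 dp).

1 1.1582 0->1
2 2.6674 1->0
final: 0 -1.3095

Mode 0: guard c·x = 1.6460 hit at Δt = 1.1582 (t = 1.1582), x⁻ = (-1.6460) → reset → x⁺ = (-2.0777), jump to mode 1
Mode 1: guard c·x = -1.4755 hit at Δt = 1.5092 (t = 2.6674), x⁻ = (-1.4755) → reset → x⁺ = (-0.9351), jump to mode 0
Mode 0: flow for 0.5425 to horizon, guard not reached → x = (-1.3095)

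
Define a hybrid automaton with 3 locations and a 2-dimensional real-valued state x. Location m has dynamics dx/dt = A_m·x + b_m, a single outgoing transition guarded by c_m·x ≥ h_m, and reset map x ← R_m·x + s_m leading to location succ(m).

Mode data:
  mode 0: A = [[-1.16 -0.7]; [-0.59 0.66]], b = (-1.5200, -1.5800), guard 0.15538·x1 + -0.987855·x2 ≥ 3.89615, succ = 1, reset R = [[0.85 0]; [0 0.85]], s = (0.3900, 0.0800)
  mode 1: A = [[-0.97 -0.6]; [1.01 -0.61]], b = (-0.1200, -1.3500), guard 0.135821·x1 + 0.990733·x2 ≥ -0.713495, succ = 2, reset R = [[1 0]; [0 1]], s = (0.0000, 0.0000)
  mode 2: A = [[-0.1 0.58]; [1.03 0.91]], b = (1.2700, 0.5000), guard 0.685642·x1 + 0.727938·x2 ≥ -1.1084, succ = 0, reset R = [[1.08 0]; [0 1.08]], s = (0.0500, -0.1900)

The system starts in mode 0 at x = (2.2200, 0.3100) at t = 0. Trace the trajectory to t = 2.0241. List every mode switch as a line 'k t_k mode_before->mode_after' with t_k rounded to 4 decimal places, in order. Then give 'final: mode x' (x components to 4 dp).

Mode 0: guard c·x = 3.8962 hit at Δt = 1.3524 (t = 1.3524), x⁻ = (0.4329, -3.8760) → reset → x⁺ = (0.7579, -3.2146), jump to mode 1
Mode 1: flow for 0.6717 to horizon, guard not reached → x = (1.1373, -2.3153)

1 1.3524 0->1
final: 1 1.1373 -2.3153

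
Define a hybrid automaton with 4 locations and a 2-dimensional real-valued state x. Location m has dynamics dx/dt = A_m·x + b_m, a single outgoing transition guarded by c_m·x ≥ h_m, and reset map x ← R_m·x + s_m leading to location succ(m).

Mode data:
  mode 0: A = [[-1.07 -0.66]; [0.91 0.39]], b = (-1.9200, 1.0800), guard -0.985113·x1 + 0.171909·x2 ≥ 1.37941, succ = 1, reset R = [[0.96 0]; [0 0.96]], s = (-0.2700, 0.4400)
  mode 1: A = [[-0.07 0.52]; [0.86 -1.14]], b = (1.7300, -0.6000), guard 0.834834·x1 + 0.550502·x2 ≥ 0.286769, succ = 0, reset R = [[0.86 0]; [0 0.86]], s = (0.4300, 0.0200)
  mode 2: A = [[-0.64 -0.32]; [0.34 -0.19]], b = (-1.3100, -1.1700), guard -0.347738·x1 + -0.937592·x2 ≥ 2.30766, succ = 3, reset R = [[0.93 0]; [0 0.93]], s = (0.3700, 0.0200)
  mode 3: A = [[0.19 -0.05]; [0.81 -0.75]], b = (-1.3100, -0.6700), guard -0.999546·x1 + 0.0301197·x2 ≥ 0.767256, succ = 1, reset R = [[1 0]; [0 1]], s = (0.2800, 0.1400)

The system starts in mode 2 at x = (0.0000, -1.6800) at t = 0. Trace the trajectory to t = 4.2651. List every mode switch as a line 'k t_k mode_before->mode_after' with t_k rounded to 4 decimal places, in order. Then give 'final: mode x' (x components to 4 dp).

Mode 2: guard c·x = 2.3077 hit at Δt = 0.7357 (t = 0.7357), x⁻ = (-0.3888, -2.3170) → reset → x⁺ = (0.0084, -2.1349), jump to mode 3
Mode 3: guard c·x = 0.7673 hit at Δt = 0.6451 (t = 1.3808), x⁻ = (-0.8230, -1.8374) → reset → x⁺ = (-0.5430, -1.6974), jump to mode 1
Mode 1: guard c·x = 0.2868 hit at Δt = 1.2138 (t = 2.5946), x⁻ = (0.7966, -0.6871) → reset → x⁺ = (1.1151, -0.5709), jump to mode 0
Mode 0: guard c·x = 1.3794 hit at Δt = 1.3496 (t = 3.9442), x⁻ = (-1.2837, 0.6678) → reset → x⁺ = (-1.5024, 1.0811), jump to mode 1
Mode 1: flow for 0.3209 to horizon, guard not reached → x = (-0.8103, 0.3289)

1 0.7357 2->3
2 1.3808 3->1
3 2.5946 1->0
4 3.9442 0->1
final: 1 -0.8103 0.3289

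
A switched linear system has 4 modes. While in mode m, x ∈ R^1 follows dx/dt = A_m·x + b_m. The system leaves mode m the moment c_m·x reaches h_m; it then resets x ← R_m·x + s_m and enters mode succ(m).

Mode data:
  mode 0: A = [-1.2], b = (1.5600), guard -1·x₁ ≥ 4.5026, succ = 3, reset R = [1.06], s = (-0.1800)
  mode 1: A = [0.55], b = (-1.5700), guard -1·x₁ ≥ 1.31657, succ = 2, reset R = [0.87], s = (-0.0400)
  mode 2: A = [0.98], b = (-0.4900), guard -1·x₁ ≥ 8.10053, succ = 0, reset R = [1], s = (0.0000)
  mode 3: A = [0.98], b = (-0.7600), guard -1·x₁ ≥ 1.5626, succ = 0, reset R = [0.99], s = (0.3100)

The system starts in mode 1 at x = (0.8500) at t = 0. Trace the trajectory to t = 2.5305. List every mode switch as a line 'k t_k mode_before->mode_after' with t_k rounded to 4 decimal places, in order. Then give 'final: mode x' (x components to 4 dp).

1 1.3323 1->2
final: 2 -4.9534

Mode 1: guard c·x = 1.3166 hit at Δt = 1.3323 (t = 1.3323), x⁻ = (-1.3166) → reset → x⁺ = (-1.1854), jump to mode 2
Mode 2: flow for 1.1982 to horizon, guard not reached → x = (-4.9534)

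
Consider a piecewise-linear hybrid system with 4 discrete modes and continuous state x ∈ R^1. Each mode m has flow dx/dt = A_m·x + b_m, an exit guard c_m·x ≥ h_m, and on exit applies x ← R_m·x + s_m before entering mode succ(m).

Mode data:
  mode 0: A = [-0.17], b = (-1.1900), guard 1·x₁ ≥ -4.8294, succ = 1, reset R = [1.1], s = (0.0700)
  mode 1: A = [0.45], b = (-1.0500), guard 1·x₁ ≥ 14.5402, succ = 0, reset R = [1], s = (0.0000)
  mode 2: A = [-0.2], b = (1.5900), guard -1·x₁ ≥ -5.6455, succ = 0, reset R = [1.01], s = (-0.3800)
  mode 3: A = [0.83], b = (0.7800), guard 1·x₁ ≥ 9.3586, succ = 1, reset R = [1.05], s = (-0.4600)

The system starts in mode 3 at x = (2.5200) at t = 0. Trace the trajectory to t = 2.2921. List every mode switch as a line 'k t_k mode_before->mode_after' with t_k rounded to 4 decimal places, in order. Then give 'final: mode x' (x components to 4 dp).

1 1.3142 3->1
final: 1 13.2544

Mode 3: guard c·x = 9.3586 hit at Δt = 1.3142 (t = 1.3142), x⁻ = (9.3586) → reset → x⁺ = (9.3665), jump to mode 1
Mode 1: flow for 0.9779 to horizon, guard not reached → x = (13.2544)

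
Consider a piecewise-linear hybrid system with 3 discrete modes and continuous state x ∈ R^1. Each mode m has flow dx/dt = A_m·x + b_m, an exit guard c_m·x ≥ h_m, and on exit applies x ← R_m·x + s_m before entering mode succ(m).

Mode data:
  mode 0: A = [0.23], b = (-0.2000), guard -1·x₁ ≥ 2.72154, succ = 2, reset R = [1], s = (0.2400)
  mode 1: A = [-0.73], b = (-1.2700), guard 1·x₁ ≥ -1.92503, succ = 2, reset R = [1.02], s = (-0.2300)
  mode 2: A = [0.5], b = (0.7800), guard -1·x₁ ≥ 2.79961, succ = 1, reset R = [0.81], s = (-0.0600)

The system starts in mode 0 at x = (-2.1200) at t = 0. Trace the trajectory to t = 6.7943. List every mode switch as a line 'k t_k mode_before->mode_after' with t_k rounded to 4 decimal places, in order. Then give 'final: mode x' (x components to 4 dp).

1 0.7971 0->2
2 1.3901 2->1
3 2.9718 1->2
4 4.3143 2->1
5 5.8960 1->2
final: 2 -2.5527

Mode 0: guard c·x = 2.7215 hit at Δt = 0.7971 (t = 0.7971), x⁻ = (-2.7215) → reset → x⁺ = (-2.4815), jump to mode 2
Mode 2: guard c·x = 2.7996 hit at Δt = 0.5930 (t = 1.3901), x⁻ = (-2.7996) → reset → x⁺ = (-2.3277), jump to mode 1
Mode 1: guard c·x = -1.9250 hit at Δt = 1.5817 (t = 2.9718), x⁻ = (-1.9250) → reset → x⁺ = (-2.1935), jump to mode 2
Mode 2: guard c·x = 2.7996 hit at Δt = 1.3425 (t = 4.3143), x⁻ = (-2.7996) → reset → x⁺ = (-2.3277), jump to mode 1
Mode 1: guard c·x = -1.9250 hit at Δt = 1.5817 (t = 5.8960), x⁻ = (-1.9250) → reset → x⁺ = (-2.1935), jump to mode 2
Mode 2: flow for 0.8983 to horizon, guard not reached → x = (-2.5527)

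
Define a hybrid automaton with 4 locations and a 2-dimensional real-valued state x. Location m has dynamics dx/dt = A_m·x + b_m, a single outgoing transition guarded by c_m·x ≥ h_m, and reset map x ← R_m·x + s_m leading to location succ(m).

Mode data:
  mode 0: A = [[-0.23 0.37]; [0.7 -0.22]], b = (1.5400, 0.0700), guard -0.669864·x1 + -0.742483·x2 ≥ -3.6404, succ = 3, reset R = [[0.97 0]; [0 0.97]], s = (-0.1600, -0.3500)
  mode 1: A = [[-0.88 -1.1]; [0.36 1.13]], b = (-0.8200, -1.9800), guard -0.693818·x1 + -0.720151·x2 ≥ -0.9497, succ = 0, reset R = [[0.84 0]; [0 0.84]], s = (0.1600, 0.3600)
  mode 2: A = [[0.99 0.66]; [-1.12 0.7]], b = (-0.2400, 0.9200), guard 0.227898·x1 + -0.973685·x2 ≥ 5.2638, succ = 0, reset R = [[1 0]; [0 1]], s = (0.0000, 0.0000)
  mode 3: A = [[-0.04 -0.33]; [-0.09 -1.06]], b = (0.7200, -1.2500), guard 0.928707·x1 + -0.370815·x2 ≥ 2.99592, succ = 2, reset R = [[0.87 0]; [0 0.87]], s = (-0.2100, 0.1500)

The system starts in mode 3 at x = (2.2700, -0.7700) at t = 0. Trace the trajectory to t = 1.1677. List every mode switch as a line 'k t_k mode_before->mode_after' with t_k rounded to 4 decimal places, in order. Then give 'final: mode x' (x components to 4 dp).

Mode 3: guard c·x = 2.9959 hit at Δt = 0.5777 (t = 0.5777), x⁻ = (2.8039, -1.0570) → reset → x⁺ = (2.2294, -0.7696), jump to mode 2
Mode 2: flow for 0.5900 to horizon, guard not reached → x = (3.0107, -2.6300)

1 0.5777 3->2
final: 2 3.0107 -2.6300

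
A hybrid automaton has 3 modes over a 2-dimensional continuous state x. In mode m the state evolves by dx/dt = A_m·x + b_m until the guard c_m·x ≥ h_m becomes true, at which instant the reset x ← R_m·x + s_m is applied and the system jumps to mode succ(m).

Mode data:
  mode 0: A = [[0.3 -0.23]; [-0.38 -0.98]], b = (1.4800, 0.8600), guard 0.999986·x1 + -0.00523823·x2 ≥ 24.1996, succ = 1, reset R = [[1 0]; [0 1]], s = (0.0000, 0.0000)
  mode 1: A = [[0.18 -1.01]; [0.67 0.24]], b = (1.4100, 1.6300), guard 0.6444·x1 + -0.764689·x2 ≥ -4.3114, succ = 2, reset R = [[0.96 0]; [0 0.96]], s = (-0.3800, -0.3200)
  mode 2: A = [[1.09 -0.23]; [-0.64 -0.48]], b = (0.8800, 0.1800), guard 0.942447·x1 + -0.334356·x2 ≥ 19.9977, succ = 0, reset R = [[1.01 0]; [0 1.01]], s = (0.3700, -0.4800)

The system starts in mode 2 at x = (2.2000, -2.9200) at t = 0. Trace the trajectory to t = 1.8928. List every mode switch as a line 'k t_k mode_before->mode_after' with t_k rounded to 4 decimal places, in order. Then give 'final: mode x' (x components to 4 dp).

1 1.5345 2->0
final: 0 22.5306 -7.8052

Mode 2: guard c·x = 19.9977 hit at Δt = 1.5345 (t = 1.5345), x⁻ = (18.5600, -7.4946) → reset → x⁺ = (19.1156, -8.0496), jump to mode 0
Mode 0: flow for 0.3583 to horizon, guard not reached → x = (22.5306, -7.8052)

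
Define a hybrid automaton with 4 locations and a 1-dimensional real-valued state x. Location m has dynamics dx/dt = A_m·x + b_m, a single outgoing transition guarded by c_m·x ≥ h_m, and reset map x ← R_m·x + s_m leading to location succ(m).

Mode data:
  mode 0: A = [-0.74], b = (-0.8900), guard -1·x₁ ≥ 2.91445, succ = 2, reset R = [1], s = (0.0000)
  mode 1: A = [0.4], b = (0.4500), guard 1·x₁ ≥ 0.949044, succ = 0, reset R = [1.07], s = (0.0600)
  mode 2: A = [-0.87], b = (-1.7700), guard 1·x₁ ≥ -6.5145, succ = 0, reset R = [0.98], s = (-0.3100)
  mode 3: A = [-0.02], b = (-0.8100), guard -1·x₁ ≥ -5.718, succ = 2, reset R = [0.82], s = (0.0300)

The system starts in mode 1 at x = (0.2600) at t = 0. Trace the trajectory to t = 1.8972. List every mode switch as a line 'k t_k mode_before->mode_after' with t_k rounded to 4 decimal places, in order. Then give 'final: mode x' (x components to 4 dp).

1 1.0095 1->0
final: 0 -0.0216

Mode 1: guard c·x = 0.9490 hit at Δt = 1.0095 (t = 1.0095), x⁻ = (0.9490) → reset → x⁺ = (1.0755), jump to mode 0
Mode 0: flow for 0.8877 to horizon, guard not reached → x = (-0.0216)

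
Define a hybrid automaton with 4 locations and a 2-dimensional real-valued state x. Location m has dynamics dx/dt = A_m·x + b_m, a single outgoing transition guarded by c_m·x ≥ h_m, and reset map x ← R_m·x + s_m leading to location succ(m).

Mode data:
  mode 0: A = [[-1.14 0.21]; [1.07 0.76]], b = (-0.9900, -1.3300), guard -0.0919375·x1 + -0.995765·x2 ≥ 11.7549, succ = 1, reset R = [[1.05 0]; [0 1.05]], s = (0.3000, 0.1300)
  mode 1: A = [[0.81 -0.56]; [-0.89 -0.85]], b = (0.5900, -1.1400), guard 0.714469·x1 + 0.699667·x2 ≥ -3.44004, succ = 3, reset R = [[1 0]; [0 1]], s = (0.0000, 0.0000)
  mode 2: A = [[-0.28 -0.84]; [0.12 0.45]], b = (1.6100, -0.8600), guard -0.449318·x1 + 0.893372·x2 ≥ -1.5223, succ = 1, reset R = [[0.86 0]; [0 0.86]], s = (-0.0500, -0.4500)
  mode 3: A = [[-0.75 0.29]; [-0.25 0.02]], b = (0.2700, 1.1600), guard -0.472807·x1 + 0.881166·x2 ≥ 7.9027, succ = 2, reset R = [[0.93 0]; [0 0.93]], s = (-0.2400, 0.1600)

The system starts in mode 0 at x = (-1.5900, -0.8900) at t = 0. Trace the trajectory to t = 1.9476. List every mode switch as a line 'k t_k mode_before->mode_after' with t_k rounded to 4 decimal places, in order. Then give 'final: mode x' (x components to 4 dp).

Mode 0: guard c·x = 11.7549 hit at Δt = 1.5416 (t = 1.5416), x⁻ = (-2.0116, -11.6192) → reset → x⁺ = (-1.8121, -12.0701), jump to mode 1
Mode 1: flow for 0.4060 to horizon, guard not reached → x = (0.5502, -8.7660)

1 1.5416 0->1
final: 1 0.5502 -8.7660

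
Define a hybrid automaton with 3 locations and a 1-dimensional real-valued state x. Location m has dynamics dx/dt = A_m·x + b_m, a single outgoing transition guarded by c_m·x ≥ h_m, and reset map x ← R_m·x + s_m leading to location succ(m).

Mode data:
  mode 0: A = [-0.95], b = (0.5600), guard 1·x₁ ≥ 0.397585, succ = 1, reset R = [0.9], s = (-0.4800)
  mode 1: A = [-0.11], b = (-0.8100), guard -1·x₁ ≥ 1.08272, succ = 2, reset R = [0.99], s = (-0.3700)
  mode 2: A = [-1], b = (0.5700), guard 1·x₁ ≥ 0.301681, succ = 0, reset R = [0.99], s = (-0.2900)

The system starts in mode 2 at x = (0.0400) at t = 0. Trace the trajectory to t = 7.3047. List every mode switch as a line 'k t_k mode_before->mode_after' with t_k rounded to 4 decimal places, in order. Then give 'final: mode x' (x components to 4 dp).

Mode 2: guard c·x = 0.3017 hit at Δt = 0.6807 (t = 0.6807), x⁻ = (0.3017) → reset → x⁺ = (0.0087), jump to mode 0
Mode 0: guard c·x = 0.3976 hit at Δt = 1.1658 (t = 1.8465), x⁻ = (0.3976) → reset → x⁺ = (-0.1222), jump to mode 1
Mode 1: guard c·x = 1.0827 hit at Δt = 1.2937 (t = 3.1402), x⁻ = (-1.0827) → reset → x⁺ = (-1.4419), jump to mode 2
Mode 2: guard c·x = 0.3017 hit at Δt = 2.0147 (t = 5.1549), x⁻ = (0.3017) → reset → x⁺ = (0.0087), jump to mode 0
Mode 0: guard c·x = 0.3976 hit at Δt = 1.1658 (t = 6.3207), x⁻ = (0.3976) → reset → x⁺ = (-0.1222), jump to mode 1
Mode 1: flow for 0.9840 to horizon, guard not reached → x = (-0.8651)

1 0.6807 2->0
2 1.8465 0->1
3 3.1402 1->2
4 5.1549 2->0
5 6.3207 0->1
final: 1 -0.8651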